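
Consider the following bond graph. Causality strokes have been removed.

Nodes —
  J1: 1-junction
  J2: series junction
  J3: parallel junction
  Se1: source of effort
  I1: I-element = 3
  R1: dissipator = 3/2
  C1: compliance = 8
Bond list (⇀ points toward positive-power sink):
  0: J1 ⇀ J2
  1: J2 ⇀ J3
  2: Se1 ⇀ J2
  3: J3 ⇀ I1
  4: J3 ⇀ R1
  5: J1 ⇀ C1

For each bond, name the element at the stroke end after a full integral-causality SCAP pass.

b2 →J2  (Se1: effort source, stroke at far end)
b3 →I1  (I1: I, integral causality)
b5 →J1  (C1 outputs effort q/C1)
b0 →J2  (only one flow-in slot at J1)
b1 →J3  (J2: last free bond brings flow in)
b4 →R1  (J3 effort already set via bond 1)

bond 0 stroke→J2
bond 1 stroke→J3
bond 2 stroke→J2
bond 3 stroke→I1
bond 4 stroke→R1
bond 5 stroke→J1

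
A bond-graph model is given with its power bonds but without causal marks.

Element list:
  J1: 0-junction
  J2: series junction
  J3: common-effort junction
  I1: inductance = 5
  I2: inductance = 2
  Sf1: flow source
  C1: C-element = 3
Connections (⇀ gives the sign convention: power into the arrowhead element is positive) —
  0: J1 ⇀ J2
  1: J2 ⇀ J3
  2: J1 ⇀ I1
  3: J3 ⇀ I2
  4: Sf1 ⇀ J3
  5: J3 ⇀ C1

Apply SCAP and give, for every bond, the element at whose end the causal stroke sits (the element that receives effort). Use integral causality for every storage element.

#0 |J1
#1 |J2
#2 |I1
#3 |I2
#4 |Sf1
#5 |J3

#4 |Sf1  (Sf1 fixes flow; stroke at Sf1)
#2 |I1  (prefer integral on I1)
#0 |J1  (only one effort-in slot at J1)
#1 |J2  (J2: bond 0 brought flow, rest push out)
#3 |I2  (I2 outputs flow p/I2)
#5 |J3  (closing 0-jn rule on J3)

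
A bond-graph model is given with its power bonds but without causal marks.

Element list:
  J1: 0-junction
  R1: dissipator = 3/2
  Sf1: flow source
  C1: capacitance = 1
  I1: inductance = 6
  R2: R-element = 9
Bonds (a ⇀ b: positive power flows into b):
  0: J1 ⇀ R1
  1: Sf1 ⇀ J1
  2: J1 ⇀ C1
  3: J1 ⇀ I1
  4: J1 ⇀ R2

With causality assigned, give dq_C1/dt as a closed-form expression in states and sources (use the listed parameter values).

dq_C1/dt = F_Sf1 - p_I1/6 - 7*q_C1/9

#1 |Sf1  (source Sf1 imposes f)
#2 |J1  (C1 integral (e out))
#0 |R1  (0-jn J1 has e-setter on 2)
#3 |I1  (J1: bond 2 brought effort, rest push out)
#4 |R2  (J1: bond 2 brought effort, rest push out)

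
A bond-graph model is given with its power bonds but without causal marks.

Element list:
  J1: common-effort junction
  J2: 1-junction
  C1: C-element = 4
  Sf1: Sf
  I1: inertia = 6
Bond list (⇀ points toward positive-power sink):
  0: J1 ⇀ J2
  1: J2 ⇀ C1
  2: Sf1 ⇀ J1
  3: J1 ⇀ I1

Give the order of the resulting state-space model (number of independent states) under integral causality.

β2 |Sf1  (Sf1 fixes flow; stroke at Sf1)
β1 |J2  (C1 outputs effort q/C1)
β0 |J1  (closing 1-jn rule on J2)
β3 |I1  (J1 effort already set via bond 0)

2  (C1, I1 all integral)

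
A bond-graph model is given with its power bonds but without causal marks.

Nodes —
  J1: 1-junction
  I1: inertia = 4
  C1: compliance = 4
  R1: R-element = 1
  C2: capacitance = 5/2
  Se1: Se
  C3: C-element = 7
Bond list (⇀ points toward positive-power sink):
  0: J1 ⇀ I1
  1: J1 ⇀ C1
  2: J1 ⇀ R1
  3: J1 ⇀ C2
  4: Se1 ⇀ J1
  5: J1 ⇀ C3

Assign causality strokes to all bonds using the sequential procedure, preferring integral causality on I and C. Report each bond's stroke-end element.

β4 →J1  (Se1: effort source, stroke at far end)
β0 →I1  (prefer integral on I1)
β1 →J1  (J1: bond 0 brought flow, rest push out)
β2 →J1  (common-f at J1 fixed by 0)
β3 →J1  (common-f at J1 fixed by 0)
β5 →J1  (J1: bond 0 brought flow, rest push out)

bond 0 →I1
bond 1 →J1
bond 2 →J1
bond 3 →J1
bond 4 →J1
bond 5 →J1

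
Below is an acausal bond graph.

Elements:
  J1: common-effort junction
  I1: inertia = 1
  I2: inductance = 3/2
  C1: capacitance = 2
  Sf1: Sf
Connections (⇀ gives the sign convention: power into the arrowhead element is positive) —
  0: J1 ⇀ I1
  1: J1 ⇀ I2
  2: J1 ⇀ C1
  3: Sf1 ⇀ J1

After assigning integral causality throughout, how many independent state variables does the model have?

3  (C1, I1, I2 all integral)

#3 stroke at Sf1  (Sf1: flow source, stroke at near end)
#0 stroke at I1  (I1 outputs flow p/I1)
#1 stroke at I2  (prefer integral on I2)
#2 stroke at J1  (J1: last free bond brings effort in)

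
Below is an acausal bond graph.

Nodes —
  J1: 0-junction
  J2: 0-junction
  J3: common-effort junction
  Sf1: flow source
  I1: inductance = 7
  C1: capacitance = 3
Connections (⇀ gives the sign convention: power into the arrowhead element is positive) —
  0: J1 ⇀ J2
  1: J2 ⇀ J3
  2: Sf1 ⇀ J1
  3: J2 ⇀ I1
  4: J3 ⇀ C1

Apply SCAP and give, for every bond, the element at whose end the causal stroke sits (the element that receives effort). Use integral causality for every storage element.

#2 stroke→Sf1  (Sf1: flow source, stroke at near end)
#0 stroke→J1  (closing 0-jn rule on J1)
#3 stroke→I1  (I1: I, integral causality)
#1 stroke→J2  (only one effort-in slot at J2)
#4 stroke→J3  (only one effort-in slot at J3)

b0 stroke at J1
b1 stroke at J2
b2 stroke at Sf1
b3 stroke at I1
b4 stroke at J3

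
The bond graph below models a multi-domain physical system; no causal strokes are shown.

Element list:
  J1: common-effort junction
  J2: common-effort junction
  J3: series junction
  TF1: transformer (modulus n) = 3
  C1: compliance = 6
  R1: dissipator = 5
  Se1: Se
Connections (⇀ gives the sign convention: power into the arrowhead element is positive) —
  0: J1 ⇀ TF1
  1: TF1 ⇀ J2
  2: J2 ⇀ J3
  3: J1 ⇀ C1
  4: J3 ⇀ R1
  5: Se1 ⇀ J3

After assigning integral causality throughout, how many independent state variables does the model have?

#5 →J3  (Se1 fixes effort; stroke away)
#3 →J1  (C1 outputs effort q/C1)
#0 →TF1  (J1: bond 3 brought effort, rest push out)
#1 →J2  (TF1: transformer flips bond 0)
#2 →J3  (J2 effort already set via bond 1)
#4 →R1  (J3: last free bond brings flow in)

1  (C1 all integral)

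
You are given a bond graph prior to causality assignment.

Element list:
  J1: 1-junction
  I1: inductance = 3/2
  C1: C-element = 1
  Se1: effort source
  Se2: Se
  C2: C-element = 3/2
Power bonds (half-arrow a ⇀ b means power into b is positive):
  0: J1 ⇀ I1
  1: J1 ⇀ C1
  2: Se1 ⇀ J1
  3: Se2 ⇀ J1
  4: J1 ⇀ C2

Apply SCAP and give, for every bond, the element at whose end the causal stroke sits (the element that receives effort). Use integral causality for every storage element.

b0 stroke at I1
b1 stroke at J1
b2 stroke at J1
b3 stroke at J1
b4 stroke at J1

#2 →J1  (Se1 fixes effort; stroke away)
#3 →J1  (source Se2 imposes e)
#0 →I1  (I1: I, integral causality)
#1 →J1  (J1: bond 0 brought flow, rest push out)
#4 →J1  (common-f at J1 fixed by 0)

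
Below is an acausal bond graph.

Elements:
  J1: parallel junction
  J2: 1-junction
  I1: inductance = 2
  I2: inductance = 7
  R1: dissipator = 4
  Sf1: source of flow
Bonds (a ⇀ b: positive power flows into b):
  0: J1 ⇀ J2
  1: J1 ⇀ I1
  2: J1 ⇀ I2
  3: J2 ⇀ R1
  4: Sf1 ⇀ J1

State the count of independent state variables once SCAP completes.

bond 4 stroke at Sf1  (Sf1: flow source, stroke at near end)
bond 1 stroke at I1  (I1 integral (f out))
bond 2 stroke at I2  (I2: I, integral causality)
bond 0 stroke at J1  (closing 0-jn rule on J1)
bond 3 stroke at J2  (J2 flow already set via bond 0)

2  (I1, I2 all integral)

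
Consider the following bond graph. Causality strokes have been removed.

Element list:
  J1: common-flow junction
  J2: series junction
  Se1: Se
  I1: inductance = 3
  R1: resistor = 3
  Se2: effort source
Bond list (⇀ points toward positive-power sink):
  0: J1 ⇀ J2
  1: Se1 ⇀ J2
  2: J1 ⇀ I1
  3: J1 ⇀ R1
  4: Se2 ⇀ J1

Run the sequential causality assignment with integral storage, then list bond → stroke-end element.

b0 stroke at J1
b1 stroke at J2
b2 stroke at I1
b3 stroke at J1
b4 stroke at J1

#1 |J2  (Se1 fixes effort; stroke away)
#4 |J1  (Se2 (Se) sets effort on bond)
#0 |J1  (J2 needs exactly one f-in)
#2 |I1  (I1: I, integral causality)
#3 |J1  (J1: bond 2 brought flow, rest push out)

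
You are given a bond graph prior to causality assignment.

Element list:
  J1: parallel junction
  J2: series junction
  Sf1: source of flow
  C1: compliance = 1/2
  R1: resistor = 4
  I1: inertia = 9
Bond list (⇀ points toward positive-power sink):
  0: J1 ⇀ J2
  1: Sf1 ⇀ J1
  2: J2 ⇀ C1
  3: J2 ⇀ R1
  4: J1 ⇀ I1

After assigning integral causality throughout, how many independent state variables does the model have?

2  (C1, I1 all integral)

#1 →Sf1  (Sf1: flow source, stroke at near end)
#2 →J2  (C1 integral (e out))
#4 →I1  (I1: I, integral causality)
#0 →J1  (J1 needs exactly one e-in)
#3 →J2  (common-f at J2 fixed by 0)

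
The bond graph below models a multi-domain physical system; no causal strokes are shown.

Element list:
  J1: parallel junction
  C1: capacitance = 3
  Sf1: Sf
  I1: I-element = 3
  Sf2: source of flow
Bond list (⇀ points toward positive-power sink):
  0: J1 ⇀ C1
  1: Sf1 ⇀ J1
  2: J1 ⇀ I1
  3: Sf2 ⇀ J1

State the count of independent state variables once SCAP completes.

2  (C1, I1 all integral)

bond 1 →Sf1  (Sf1 (Sf) sets flow on bond)
bond 3 →Sf2  (source Sf2 imposes f)
bond 0 →J1  (C1 integral (e out))
bond 2 →I1  (J1: bond 0 brought effort, rest push out)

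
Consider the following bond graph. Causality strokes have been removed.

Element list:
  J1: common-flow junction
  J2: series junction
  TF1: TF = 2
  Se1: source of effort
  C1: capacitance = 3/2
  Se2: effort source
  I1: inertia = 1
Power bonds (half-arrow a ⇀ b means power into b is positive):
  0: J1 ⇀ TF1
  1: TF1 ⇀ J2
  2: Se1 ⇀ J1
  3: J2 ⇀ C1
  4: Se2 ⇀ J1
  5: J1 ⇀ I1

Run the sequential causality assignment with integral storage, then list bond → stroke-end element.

#0 stroke at J1
#1 stroke at TF1
#2 stroke at J1
#3 stroke at J2
#4 stroke at J1
#5 stroke at I1

bond 2 stroke at J1  (Se1: effort source, stroke at far end)
bond 4 stroke at J1  (source Se2 imposes e)
bond 3 stroke at J2  (C1 outputs effort q/C1)
bond 1 stroke at TF1  (closing 1-jn rule on J2)
bond 0 stroke at J1  (through TF1, causality passes straight; one stroke at TF1)
bond 5 stroke at I1  (J1: last free bond brings flow in)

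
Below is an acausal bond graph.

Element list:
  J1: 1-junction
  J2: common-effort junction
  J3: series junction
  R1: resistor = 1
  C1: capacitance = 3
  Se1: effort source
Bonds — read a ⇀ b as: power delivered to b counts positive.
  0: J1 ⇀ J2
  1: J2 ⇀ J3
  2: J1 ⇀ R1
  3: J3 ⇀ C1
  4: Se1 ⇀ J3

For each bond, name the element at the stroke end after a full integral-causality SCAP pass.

β4 stroke→J3  (Se1 fixes effort; stroke away)
β3 stroke→J3  (C1 integral (e out))
β1 stroke→J2  (J3 needs exactly one f-in)
β0 stroke→J1  (J2 effort already set via bond 1)
β2 stroke→R1  (closing 1-jn rule on J1)

β0 |J1
β1 |J2
β2 |R1
β3 |J3
β4 |J3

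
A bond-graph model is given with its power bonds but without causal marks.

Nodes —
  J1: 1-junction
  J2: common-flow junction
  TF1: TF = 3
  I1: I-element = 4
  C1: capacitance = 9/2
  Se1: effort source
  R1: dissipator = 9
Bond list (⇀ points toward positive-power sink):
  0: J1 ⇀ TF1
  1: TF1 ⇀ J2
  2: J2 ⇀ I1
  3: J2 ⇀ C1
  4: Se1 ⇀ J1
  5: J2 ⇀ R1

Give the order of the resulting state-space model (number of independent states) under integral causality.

2  (C1, I1 all integral)

β4 →J1  (Se1 fixes effort; stroke away)
β0 →TF1  (J1 needs exactly one f-in)
β1 →J2  (TF1: transformer flips bond 0)
β2 →I1  (I1: I, integral causality)
β3 →J2  (J2 flow already set via bond 2)
β5 →J2  (J2 flow already set via bond 2)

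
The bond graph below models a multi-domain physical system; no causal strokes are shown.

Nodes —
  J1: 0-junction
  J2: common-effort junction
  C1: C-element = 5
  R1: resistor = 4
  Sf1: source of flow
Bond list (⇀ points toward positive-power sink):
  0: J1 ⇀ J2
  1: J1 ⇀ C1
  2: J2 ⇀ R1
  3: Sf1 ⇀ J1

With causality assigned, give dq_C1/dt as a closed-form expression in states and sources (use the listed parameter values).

bond 3 →Sf1  (Sf1: flow source, stroke at near end)
bond 1 →J1  (C1: C, integral causality)
bond 0 →J2  (0-jn J1 has e-setter on 1)
bond 2 →R1  (J2 effort already set via bond 0)

dq_C1/dt = F_Sf1 - q_C1/20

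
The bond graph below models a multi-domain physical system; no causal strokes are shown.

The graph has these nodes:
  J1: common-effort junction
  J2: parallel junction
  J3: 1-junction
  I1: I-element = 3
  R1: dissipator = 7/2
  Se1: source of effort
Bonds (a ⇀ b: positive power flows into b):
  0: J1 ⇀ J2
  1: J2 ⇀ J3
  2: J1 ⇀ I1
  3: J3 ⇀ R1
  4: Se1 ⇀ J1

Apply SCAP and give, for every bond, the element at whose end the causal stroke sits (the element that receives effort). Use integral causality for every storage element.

b4 stroke→J1  (Se1 fixes effort; stroke away)
b0 stroke→J2  (J1: bond 4 brought effort, rest push out)
b2 stroke→I1  (J1: bond 4 brought effort, rest push out)
b1 stroke→J3  (J2 effort already set via bond 0)
b3 stroke→R1  (J3 needs exactly one f-in)

β0 →J2
β1 →J3
β2 →I1
β3 →R1
β4 →J1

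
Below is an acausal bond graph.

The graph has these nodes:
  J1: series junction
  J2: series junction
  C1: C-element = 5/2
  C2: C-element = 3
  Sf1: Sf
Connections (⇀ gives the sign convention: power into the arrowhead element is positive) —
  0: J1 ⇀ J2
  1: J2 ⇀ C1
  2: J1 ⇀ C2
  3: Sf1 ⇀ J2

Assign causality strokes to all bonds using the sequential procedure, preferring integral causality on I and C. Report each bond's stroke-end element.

β3 stroke at Sf1  (source Sf1 imposes f)
β0 stroke at J2  (common-f at J2 fixed by 3)
β1 stroke at J2  (J2: bond 3 brought flow, rest push out)
β2 stroke at J1  (1-jn J1 has f-setter on 0)

bond 0 stroke at J2
bond 1 stroke at J2
bond 2 stroke at J1
bond 3 stroke at Sf1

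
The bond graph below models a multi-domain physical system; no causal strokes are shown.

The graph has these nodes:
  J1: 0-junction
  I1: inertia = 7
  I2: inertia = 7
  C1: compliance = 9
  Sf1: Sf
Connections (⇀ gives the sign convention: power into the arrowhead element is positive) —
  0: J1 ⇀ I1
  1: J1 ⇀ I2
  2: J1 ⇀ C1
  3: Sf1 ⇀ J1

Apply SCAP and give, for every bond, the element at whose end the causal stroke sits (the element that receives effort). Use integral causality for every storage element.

#3 stroke→Sf1  (Sf1: flow source, stroke at near end)
#0 stroke→I1  (I1: I, integral causality)
#1 stroke→I2  (prefer integral on I2)
#2 stroke→J1  (only one effort-in slot at J1)

bond 0 |I1
bond 1 |I2
bond 2 |J1
bond 3 |Sf1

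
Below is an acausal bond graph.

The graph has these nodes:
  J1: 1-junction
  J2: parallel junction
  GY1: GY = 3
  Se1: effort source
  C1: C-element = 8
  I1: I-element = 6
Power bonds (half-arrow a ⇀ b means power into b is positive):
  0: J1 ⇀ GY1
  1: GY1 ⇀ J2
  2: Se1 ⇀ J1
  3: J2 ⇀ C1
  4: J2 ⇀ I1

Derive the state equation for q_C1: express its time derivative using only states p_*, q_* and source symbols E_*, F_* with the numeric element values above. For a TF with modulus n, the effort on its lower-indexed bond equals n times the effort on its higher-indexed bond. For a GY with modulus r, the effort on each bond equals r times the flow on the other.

bond 2 stroke at J1  (source Se1 imposes e)
bond 0 stroke at GY1  (closing 1-jn rule on J1)
bond 1 stroke at GY1  (GY1: gyrator matches bond 0)
bond 3 stroke at J2  (C1 integral (e out))
bond 4 stroke at I1  (0-jn J2 has e-setter on 3)

dq_C1/dt = E_Se1/3 - p_I1/6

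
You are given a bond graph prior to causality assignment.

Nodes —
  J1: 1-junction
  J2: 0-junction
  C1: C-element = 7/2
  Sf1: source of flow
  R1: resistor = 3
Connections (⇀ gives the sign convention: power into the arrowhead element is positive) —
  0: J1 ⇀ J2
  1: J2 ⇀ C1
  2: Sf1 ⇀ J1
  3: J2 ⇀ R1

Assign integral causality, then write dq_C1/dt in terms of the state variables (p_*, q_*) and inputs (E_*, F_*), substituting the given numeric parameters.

b2 stroke→Sf1  (Sf1: flow source, stroke at near end)
b0 stroke→J1  (common-f at J1 fixed by 2)
b1 stroke→J2  (C1 outputs effort q/C1)
b3 stroke→R1  (common-e at J2 fixed by 1)

dq_C1/dt = F_Sf1 - 2*q_C1/21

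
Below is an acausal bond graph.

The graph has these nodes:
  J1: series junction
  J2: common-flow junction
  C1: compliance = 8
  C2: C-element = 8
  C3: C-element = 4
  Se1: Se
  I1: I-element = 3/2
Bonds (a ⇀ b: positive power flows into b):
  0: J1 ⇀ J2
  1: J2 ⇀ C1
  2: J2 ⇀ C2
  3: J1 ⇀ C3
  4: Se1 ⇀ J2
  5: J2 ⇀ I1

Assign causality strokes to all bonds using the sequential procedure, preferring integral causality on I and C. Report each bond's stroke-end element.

b0 stroke→J2
b1 stroke→J2
b2 stroke→J2
b3 stroke→J1
b4 stroke→J2
b5 stroke→I1

bond 4 →J2  (Se1 fixes effort; stroke away)
bond 1 →J2  (C1: C, integral causality)
bond 2 →J2  (C2 outputs effort q/C2)
bond 3 →J1  (C3: C, integral causality)
bond 0 →J2  (J1: last free bond brings flow in)
bond 5 →I1  (J2: last free bond brings flow in)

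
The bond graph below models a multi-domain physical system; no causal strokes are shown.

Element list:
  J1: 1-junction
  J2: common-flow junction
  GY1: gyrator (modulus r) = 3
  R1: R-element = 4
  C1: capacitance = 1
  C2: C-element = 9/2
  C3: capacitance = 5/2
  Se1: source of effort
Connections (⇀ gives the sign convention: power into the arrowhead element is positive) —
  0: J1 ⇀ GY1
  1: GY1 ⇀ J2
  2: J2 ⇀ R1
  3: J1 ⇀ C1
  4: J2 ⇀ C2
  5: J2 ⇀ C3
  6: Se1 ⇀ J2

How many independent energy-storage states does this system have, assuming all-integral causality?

b6 →J2  (source Se1 imposes e)
b3 →J1  (C1 outputs effort q/C1)
b0 →GY1  (J1 needs exactly one f-in)
b1 →GY1  (through GY1, causality inverts; strokes same side of GY1)
b2 →J2  (J2: bond 1 brought flow, rest push out)
b4 →J2  (J2 flow already set via bond 1)
b5 →J2  (1-jn J2 has f-setter on 1)

3  (C1, C2, C3 all integral)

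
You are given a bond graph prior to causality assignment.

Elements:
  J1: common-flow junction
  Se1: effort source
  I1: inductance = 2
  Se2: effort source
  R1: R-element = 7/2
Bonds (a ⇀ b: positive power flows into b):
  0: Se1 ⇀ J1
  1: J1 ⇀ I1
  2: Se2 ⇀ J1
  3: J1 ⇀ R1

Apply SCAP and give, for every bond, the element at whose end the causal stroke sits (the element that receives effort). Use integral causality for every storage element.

bond 0 |J1  (Se1 (Se) sets effort on bond)
bond 2 |J1  (source Se2 imposes e)
bond 1 |I1  (I1 outputs flow p/I1)
bond 3 |J1  (J1: bond 1 brought flow, rest push out)

b0 stroke→J1
b1 stroke→I1
b2 stroke→J1
b3 stroke→J1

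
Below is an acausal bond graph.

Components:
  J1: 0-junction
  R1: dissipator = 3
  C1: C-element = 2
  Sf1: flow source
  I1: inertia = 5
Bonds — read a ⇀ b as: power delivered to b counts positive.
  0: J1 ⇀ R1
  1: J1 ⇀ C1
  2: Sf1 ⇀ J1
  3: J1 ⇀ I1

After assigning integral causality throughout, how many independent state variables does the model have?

2  (C1, I1 all integral)

b2 stroke at Sf1  (source Sf1 imposes f)
b1 stroke at J1  (C1 outputs effort q/C1)
b0 stroke at R1  (J1: bond 1 brought effort, rest push out)
b3 stroke at I1  (0-jn J1 has e-setter on 1)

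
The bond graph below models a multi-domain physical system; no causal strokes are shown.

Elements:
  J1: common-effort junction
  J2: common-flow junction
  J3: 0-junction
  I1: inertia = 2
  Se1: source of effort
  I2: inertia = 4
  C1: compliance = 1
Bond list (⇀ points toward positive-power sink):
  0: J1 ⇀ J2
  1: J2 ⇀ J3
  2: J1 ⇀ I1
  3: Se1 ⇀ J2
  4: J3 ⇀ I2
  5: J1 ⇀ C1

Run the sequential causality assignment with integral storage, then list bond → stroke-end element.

bond 0 stroke at J2
bond 1 stroke at J3
bond 2 stroke at I1
bond 3 stroke at J2
bond 4 stroke at I2
bond 5 stroke at J1

#3 |J2  (source Se1 imposes e)
#2 |I1  (I1 outputs flow p/I1)
#4 |I2  (I2 integral (f out))
#1 |J3  (J3 needs exactly one e-in)
#0 |J2  (1-jn J2 has f-setter on 1)
#5 |J1  (only one effort-in slot at J1)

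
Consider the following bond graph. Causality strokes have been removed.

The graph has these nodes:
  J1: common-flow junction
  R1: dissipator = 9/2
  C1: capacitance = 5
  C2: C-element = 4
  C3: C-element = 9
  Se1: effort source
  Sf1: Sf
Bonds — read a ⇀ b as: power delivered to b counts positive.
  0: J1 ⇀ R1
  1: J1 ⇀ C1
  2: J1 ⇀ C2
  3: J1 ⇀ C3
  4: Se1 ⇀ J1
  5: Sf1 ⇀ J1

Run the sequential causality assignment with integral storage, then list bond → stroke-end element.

bond 4 stroke at J1  (Se1 (Se) sets effort on bond)
bond 5 stroke at Sf1  (Sf1 (Sf) sets flow on bond)
bond 0 stroke at J1  (1-jn J1 has f-setter on 5)
bond 1 stroke at J1  (common-f at J1 fixed by 5)
bond 2 stroke at J1  (J1: bond 5 brought flow, rest push out)
bond 3 stroke at J1  (J1: bond 5 brought flow, rest push out)

β0 →J1
β1 →J1
β2 →J1
β3 →J1
β4 →J1
β5 →Sf1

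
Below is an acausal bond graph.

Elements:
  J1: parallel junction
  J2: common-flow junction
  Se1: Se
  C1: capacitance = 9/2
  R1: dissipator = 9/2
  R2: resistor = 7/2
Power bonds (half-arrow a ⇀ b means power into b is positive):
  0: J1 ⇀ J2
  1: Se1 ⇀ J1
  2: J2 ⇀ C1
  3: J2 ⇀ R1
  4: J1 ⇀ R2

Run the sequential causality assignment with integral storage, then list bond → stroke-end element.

#0 →J2
#1 →J1
#2 →J2
#3 →R1
#4 →R2

bond 1 |J1  (Se1 (Se) sets effort on bond)
bond 0 |J2  (0-jn J1 has e-setter on 1)
bond 4 |R2  (J1: bond 1 brought effort, rest push out)
bond 2 |J2  (C1 integral (e out))
bond 3 |R1  (closing 1-jn rule on J2)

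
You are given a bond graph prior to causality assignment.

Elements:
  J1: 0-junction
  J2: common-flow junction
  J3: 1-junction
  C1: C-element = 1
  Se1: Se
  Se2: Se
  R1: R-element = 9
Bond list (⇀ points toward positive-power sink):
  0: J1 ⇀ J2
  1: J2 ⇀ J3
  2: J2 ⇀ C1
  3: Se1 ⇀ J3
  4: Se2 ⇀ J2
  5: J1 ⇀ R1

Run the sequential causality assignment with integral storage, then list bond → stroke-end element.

#3 →J3  (Se1 fixes effort; stroke away)
#4 →J2  (Se2 (Se) sets effort on bond)
#1 →J2  (J3 needs exactly one f-in)
#2 →J2  (C1 outputs effort q/C1)
#0 →J1  (closing 1-jn rule on J2)
#5 →R1  (0-jn J1 has e-setter on 0)

b0 →J1
b1 →J2
b2 →J2
b3 →J3
b4 →J2
b5 →R1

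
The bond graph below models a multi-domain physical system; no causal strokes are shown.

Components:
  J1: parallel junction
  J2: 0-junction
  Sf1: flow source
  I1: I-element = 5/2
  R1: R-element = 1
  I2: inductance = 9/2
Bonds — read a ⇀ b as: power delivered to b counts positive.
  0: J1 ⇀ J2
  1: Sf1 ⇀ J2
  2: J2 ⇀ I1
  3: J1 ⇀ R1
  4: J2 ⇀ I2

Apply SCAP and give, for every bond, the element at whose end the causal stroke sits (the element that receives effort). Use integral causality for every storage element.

β1 →Sf1  (Sf1 fixes flow; stroke at Sf1)
β2 →I1  (I1 outputs flow p/I1)
β4 →I2  (prefer integral on I2)
β0 →J2  (J2: last free bond brings effort in)
β3 →J1  (J1: last free bond brings effort in)

#0 stroke→J2
#1 stroke→Sf1
#2 stroke→I1
#3 stroke→J1
#4 stroke→I2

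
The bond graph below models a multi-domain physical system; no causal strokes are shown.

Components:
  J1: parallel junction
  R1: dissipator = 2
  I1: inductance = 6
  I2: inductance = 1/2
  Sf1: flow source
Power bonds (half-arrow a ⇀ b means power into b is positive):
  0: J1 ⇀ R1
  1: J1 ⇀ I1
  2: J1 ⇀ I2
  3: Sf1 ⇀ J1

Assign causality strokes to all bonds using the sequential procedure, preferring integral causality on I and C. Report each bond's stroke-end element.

β0 →J1
β1 →I1
β2 →I2
β3 →Sf1

#3 |Sf1  (Sf1 fixes flow; stroke at Sf1)
#1 |I1  (I1 integral (f out))
#2 |I2  (I2 outputs flow p/I2)
#0 |J1  (only one effort-in slot at J1)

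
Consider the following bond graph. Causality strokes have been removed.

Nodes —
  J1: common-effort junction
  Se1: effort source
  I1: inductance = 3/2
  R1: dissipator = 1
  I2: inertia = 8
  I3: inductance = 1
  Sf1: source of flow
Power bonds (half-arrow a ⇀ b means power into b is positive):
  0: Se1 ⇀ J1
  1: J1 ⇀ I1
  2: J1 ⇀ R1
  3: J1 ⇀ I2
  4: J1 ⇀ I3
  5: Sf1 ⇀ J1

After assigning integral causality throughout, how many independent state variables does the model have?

β0 |J1  (source Se1 imposes e)
β5 |Sf1  (Sf1 (Sf) sets flow on bond)
β1 |I1  (0-jn J1 has e-setter on 0)
β2 |R1  (J1: bond 0 brought effort, rest push out)
β3 |I2  (common-e at J1 fixed by 0)
β4 |I3  (common-e at J1 fixed by 0)

3  (I1, I2, I3 all integral)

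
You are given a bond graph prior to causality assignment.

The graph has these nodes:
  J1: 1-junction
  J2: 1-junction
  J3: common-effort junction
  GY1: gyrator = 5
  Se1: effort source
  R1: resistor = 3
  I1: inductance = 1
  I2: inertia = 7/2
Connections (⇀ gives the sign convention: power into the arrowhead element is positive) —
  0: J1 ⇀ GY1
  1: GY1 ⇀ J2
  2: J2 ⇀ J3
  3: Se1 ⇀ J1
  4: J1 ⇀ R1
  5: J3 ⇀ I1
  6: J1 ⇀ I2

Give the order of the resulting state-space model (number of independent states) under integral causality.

2  (I1, I2 all integral)

#3 →J1  (Se1: effort source, stroke at far end)
#5 →I1  (prefer integral on I1)
#2 →J3  (J3 needs exactly one e-in)
#1 →J2  (J2 flow already set via bond 2)
#0 →J1  (GY1: gyrator matches bond 1)
#6 →I2  (I2 integral (f out))
#4 →J1  (J1 flow already set via bond 6)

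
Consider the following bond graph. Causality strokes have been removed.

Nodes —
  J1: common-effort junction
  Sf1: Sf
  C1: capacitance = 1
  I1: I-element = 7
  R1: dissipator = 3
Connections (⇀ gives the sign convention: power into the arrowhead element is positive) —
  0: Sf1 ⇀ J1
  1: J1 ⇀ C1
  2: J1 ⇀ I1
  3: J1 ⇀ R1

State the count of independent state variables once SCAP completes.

β0 stroke→Sf1  (source Sf1 imposes f)
β1 stroke→J1  (C1 integral (e out))
β2 stroke→I1  (J1 effort already set via bond 1)
β3 stroke→R1  (0-jn J1 has e-setter on 1)

2  (C1, I1 all integral)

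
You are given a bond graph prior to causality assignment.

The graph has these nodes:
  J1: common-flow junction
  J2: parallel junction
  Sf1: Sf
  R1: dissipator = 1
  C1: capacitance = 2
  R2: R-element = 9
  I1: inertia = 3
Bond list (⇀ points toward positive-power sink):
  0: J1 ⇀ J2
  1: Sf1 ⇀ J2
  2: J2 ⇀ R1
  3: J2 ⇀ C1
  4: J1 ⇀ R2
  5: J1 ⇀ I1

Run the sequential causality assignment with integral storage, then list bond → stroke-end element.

b0 stroke at J1
b1 stroke at Sf1
b2 stroke at R1
b3 stroke at J2
b4 stroke at J1
b5 stroke at I1

β1 |Sf1  (Sf1 fixes flow; stroke at Sf1)
β3 |J2  (C1 outputs effort q/C1)
β0 |J1  (J2: bond 3 brought effort, rest push out)
β2 |R1  (J2 effort already set via bond 3)
β5 |I1  (I1 integral (f out))
β4 |J1  (common-f at J1 fixed by 5)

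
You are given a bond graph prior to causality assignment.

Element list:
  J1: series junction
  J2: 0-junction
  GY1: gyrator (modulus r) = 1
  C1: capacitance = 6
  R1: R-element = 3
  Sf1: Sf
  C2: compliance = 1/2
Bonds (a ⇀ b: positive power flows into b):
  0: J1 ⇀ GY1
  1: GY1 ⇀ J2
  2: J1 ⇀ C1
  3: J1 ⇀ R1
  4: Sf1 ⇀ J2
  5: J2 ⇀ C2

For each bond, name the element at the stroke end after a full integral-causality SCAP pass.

β0 |GY1
β1 |GY1
β2 |J1
β3 |J1
β4 |Sf1
β5 |J2

b4 stroke at Sf1  (Sf1 fixes flow; stroke at Sf1)
b2 stroke at J1  (C1 outputs effort q/C1)
b5 stroke at J2  (C2 outputs effort q/C2)
b1 stroke at GY1  (common-e at J2 fixed by 5)
b0 stroke at GY1  (through GY1, causality inverts; strokes same side of GY1)
b3 stroke at J1  (J1 flow already set via bond 0)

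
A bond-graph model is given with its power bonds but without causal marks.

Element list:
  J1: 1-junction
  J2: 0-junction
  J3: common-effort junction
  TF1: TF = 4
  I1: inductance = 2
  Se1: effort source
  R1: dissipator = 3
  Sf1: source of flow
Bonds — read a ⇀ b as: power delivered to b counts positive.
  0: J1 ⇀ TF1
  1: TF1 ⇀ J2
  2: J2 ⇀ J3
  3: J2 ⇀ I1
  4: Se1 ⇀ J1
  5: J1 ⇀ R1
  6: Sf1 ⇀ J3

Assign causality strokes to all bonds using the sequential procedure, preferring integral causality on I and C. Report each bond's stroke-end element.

b4 stroke at J1  (Se1: effort source, stroke at far end)
b6 stroke at Sf1  (source Sf1 imposes f)
b2 stroke at J3  (only one effort-in slot at J3)
b3 stroke at I1  (I1 outputs flow p/I1)
b1 stroke at J2  (J2 needs exactly one e-in)
b0 stroke at TF1  (TF1: transformer flips bond 1)
b5 stroke at J1  (J1 flow already set via bond 0)

β0 |TF1
β1 |J2
β2 |J3
β3 |I1
β4 |J1
β5 |J1
β6 |Sf1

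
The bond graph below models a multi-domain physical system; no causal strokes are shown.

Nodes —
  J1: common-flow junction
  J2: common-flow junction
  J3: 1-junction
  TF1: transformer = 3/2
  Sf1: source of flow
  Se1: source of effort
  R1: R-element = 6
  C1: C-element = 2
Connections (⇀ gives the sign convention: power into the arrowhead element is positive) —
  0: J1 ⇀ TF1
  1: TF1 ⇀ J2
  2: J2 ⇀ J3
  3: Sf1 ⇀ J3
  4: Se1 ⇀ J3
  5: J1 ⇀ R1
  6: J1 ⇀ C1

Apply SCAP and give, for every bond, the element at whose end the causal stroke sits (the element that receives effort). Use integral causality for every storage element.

β0 stroke→TF1
β1 stroke→J2
β2 stroke→J3
β3 stroke→Sf1
β4 stroke→J3
β5 stroke→J1
β6 stroke→J1

bond 3 stroke→Sf1  (Sf1 fixes flow; stroke at Sf1)
bond 4 stroke→J3  (source Se1 imposes e)
bond 2 stroke→J3  (J3: bond 3 brought flow, rest push out)
bond 1 stroke→J2  (J2: bond 2 brought flow, rest push out)
bond 0 stroke→TF1  (TF TF1: opposite of bond 1)
bond 5 stroke→J1  (J1: bond 0 brought flow, rest push out)
bond 6 stroke→J1  (common-f at J1 fixed by 0)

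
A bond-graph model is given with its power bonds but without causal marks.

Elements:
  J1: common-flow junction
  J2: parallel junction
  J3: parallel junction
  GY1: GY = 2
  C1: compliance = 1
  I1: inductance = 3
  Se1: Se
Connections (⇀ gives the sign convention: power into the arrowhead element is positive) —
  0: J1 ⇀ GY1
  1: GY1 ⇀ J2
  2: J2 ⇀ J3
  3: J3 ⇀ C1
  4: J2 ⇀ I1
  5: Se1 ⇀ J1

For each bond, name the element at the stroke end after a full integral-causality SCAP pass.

#0 |GY1
#1 |GY1
#2 |J2
#3 |J3
#4 |I1
#5 |J1

β5 stroke→J1  (Se1 (Se) sets effort on bond)
β0 stroke→GY1  (J1 needs exactly one f-in)
β1 stroke→GY1  (GY1 both-in/both-out from 0)
β3 stroke→J3  (C1 outputs effort q/C1)
β2 stroke→J2  (J3 effort already set via bond 3)
β4 stroke→I1  (J2: bond 2 brought effort, rest push out)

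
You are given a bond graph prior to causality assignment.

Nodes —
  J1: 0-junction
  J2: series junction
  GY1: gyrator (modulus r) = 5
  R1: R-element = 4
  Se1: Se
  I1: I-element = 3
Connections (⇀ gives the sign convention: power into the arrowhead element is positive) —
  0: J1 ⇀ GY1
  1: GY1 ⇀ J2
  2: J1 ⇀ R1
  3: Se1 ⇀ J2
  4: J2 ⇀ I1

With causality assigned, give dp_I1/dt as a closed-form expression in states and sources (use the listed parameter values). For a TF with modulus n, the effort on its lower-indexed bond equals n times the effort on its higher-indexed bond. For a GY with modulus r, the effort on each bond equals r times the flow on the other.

#3 stroke at J2  (Se1: effort source, stroke at far end)
#4 stroke at I1  (I1 outputs flow p/I1)
#1 stroke at J2  (common-f at J2 fixed by 4)
#0 stroke at J1  (GY1 both-in/both-out from 1)
#2 stroke at R1  (J1 effort already set via bond 0)

dp_I1/dt = E_Se1 - 25*p_I1/12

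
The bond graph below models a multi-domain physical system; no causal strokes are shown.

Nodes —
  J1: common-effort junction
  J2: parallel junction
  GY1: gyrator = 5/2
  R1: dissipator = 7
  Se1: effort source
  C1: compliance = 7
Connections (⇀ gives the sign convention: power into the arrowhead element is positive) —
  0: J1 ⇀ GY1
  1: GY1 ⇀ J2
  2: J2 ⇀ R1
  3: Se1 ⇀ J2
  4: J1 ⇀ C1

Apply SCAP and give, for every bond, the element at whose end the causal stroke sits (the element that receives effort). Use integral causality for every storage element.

β0 →GY1
β1 →GY1
β2 →R1
β3 →J2
β4 →J1

b3 |J2  (Se1: effort source, stroke at far end)
b1 |GY1  (J2: bond 3 brought effort, rest push out)
b2 |R1  (0-jn J2 has e-setter on 3)
b0 |GY1  (GY GY1: same side as bond 1)
b4 |J1  (J1 needs exactly one e-in)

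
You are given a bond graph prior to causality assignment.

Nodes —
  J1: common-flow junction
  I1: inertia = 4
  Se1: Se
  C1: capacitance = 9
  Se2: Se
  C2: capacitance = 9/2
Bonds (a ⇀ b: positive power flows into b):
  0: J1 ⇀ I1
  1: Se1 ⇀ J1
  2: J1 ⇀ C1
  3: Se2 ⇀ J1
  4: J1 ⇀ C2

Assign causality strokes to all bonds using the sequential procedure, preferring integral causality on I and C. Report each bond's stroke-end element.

#1 stroke→J1  (Se1 fixes effort; stroke away)
#3 stroke→J1  (source Se2 imposes e)
#0 stroke→I1  (prefer integral on I1)
#2 stroke→J1  (J1 flow already set via bond 0)
#4 stroke→J1  (common-f at J1 fixed by 0)

#0 stroke→I1
#1 stroke→J1
#2 stroke→J1
#3 stroke→J1
#4 stroke→J1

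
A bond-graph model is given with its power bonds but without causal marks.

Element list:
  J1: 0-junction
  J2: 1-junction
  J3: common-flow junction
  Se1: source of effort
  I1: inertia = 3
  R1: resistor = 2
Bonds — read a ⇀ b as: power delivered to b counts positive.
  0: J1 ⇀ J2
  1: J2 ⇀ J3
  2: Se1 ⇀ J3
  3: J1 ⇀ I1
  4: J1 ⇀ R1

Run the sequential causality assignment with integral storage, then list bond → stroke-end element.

β0 stroke at J1
β1 stroke at J2
β2 stroke at J3
β3 stroke at I1
β4 stroke at R1

bond 2 stroke→J3  (source Se1 imposes e)
bond 1 stroke→J2  (only one flow-in slot at J3)
bond 0 stroke→J1  (closing 1-jn rule on J2)
bond 3 stroke→I1  (J1 effort already set via bond 0)
bond 4 stroke→R1  (common-e at J1 fixed by 0)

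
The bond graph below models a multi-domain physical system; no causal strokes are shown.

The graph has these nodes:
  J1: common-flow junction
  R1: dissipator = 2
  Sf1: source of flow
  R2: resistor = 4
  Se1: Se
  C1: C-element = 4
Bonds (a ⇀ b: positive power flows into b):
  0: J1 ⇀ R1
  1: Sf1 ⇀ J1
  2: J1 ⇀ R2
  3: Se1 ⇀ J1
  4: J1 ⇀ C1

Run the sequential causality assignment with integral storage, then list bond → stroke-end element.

#0 stroke→J1
#1 stroke→Sf1
#2 stroke→J1
#3 stroke→J1
#4 stroke→J1

b1 →Sf1  (source Sf1 imposes f)
b3 →J1  (Se1: effort source, stroke at far end)
b0 →J1  (J1: bond 1 brought flow, rest push out)
b2 →J1  (common-f at J1 fixed by 1)
b4 →J1  (common-f at J1 fixed by 1)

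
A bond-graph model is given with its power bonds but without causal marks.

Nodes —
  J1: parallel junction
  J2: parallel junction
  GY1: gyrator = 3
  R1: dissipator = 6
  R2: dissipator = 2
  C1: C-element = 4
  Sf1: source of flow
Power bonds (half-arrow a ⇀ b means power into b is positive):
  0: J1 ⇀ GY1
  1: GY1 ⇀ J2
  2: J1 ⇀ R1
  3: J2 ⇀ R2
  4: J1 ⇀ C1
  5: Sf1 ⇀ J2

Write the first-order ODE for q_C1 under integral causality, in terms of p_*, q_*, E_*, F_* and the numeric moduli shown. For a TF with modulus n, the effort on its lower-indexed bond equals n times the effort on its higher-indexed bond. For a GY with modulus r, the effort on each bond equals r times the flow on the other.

b5 →Sf1  (Sf1 (Sf) sets flow on bond)
b4 →J1  (prefer integral on C1)
b0 →GY1  (0-jn J1 has e-setter on 4)
b2 →R1  (common-e at J1 fixed by 4)
b1 →GY1  (GY1 both-in/both-out from 0)
b3 →J2  (closing 0-jn rule on J2)

dq_C1/dt = -2*F_Sf1/3 - 7*q_C1/72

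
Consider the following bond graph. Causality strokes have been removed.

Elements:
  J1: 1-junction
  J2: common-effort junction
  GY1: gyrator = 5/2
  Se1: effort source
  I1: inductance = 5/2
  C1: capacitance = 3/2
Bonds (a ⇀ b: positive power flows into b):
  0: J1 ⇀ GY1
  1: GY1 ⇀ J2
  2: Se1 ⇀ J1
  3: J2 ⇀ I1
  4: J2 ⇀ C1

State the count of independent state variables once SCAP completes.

β2 →J1  (Se1 fixes effort; stroke away)
β0 →GY1  (J1 needs exactly one f-in)
β1 →GY1  (through GY1, causality inverts; strokes same side of GY1)
β3 →I1  (I1 outputs flow p/I1)
β4 →J2  (J2: last free bond brings effort in)

2  (C1, I1 all integral)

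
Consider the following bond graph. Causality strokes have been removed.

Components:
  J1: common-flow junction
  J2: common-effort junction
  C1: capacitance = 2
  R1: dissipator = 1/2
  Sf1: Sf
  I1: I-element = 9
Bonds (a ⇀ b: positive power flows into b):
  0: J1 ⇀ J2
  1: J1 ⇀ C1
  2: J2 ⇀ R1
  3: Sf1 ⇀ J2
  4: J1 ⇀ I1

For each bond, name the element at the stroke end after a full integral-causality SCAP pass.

b3 stroke→Sf1  (Sf1: flow source, stroke at near end)
b1 stroke→J1  (C1 integral (e out))
b4 stroke→I1  (prefer integral on I1)
b0 stroke→J1  (common-f at J1 fixed by 4)
b2 stroke→J2  (J2 needs exactly one e-in)

bond 0 →J1
bond 1 →J1
bond 2 →J2
bond 3 →Sf1
bond 4 →I1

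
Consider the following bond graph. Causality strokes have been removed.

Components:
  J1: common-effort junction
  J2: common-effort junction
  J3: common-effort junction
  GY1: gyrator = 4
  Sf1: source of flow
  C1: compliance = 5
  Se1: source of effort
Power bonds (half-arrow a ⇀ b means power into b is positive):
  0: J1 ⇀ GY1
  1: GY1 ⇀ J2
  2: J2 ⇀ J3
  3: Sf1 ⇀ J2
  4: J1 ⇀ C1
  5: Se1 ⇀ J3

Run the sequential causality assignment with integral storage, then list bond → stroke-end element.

#0 →GY1
#1 →GY1
#2 →J2
#3 →Sf1
#4 →J1
#5 →J3

β3 stroke at Sf1  (Sf1: flow source, stroke at near end)
β5 stroke at J3  (Se1 (Se) sets effort on bond)
β2 stroke at J2  (J3 effort already set via bond 5)
β1 stroke at GY1  (0-jn J2 has e-setter on 2)
β0 stroke at GY1  (GY1: gyrator matches bond 1)
β4 stroke at J1  (J1: last free bond brings effort in)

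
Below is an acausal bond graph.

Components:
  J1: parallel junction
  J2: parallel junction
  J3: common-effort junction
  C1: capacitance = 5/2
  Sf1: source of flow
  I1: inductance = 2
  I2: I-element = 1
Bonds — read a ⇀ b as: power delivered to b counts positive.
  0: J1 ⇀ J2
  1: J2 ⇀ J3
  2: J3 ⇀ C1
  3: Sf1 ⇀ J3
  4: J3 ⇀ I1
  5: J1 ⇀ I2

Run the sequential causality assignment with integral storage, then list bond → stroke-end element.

bond 3 |Sf1  (Sf1 (Sf) sets flow on bond)
bond 2 |J3  (C1 integral (e out))
bond 1 |J2  (J3 effort already set via bond 2)
bond 4 |I1  (0-jn J3 has e-setter on 2)
bond 0 |J1  (J2 effort already set via bond 1)
bond 5 |I2  (J1 effort already set via bond 0)

bond 0 stroke→J1
bond 1 stroke→J2
bond 2 stroke→J3
bond 3 stroke→Sf1
bond 4 stroke→I1
bond 5 stroke→I2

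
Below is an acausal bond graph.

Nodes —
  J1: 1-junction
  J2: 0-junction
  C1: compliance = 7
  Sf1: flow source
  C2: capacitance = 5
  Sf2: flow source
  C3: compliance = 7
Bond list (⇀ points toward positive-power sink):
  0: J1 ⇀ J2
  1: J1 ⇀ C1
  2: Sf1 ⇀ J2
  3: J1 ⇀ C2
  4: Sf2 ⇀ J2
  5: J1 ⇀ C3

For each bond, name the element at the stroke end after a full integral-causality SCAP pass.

b0 →J2
b1 →J1
b2 →Sf1
b3 →J1
b4 →Sf2
b5 →J1

bond 2 stroke at Sf1  (source Sf1 imposes f)
bond 4 stroke at Sf2  (Sf2: flow source, stroke at near end)
bond 0 stroke at J2  (J2: last free bond brings effort in)
bond 1 stroke at J1  (J1 flow already set via bond 0)
bond 3 stroke at J1  (J1: bond 0 brought flow, rest push out)
bond 5 stroke at J1  (1-jn J1 has f-setter on 0)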